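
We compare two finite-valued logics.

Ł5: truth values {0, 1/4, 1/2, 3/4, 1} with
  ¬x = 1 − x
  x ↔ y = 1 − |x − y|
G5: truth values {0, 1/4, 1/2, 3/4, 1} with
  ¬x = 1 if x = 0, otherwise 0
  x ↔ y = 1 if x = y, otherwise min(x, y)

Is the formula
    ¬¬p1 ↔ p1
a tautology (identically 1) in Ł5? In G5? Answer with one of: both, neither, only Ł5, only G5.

only Ł5

In Ł5: every assignment gives 1 — tautology.
In G5: at p1 = 1/4 the value is 1/4 — not a tautology.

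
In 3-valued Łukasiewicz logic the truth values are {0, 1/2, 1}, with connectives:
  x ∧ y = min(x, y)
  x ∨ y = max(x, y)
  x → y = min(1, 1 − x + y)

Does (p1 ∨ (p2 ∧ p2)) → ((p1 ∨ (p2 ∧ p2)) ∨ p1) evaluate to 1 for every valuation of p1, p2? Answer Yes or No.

Yes

p1 = 0, p2 = 0 ↦ 1
p1 = 0, p2 = 1/2 ↦ 1
p1 = 0, p2 = 1 ↦ 1
p1 = 1/2, p2 = 0 ↦ 1
p1 = 1/2, p2 = 1/2 ↦ 1
p1 = 1/2, p2 = 1 ↦ 1
p1 = 1, p2 = 0 ↦ 1
p1 = 1, p2 = 1/2 ↦ 1
p1 = 1, p2 = 1 ↦ 1
Every assignment gives a value ≥ 1.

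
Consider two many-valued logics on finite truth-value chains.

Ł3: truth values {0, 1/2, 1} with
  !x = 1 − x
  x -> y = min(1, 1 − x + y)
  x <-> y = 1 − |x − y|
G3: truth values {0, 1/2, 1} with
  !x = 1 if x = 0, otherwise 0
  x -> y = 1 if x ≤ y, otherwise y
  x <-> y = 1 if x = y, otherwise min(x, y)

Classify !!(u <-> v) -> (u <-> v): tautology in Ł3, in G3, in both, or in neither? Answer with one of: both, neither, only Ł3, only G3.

only Ł3

In Ł3: every assignment gives 1 — tautology.
In G3: at u = 1/2, v = 1 the value is 1/2 — not a tautology.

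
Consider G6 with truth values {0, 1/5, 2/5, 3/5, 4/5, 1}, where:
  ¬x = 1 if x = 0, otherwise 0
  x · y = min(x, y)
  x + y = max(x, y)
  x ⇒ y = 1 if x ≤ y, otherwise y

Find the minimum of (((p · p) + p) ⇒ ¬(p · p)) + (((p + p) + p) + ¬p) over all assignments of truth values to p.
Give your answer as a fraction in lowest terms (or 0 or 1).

Take p = 1/5:
p · p = 1/5 · 1/5 = 1/5
(p · p) + p = 1/5 + 1/5 = 1/5
p · p = 1/5 · 1/5 = 1/5
¬(p · p) = ¬1/5 = 0
((p · p) + p) ⇒ ¬(p · p) = 1/5 ⇒ 0 = 0
p + p = 1/5 + 1/5 = 1/5
(p + p) + p = 1/5 + 1/5 = 1/5
¬p = ¬1/5 = 0
((p + p) + p) + ¬p = 1/5 + 0 = 1/5
(((p · p) + p) ⇒ ¬(p · p)) + (((p + p) + p) + ¬p) = 0 + 1/5 = 1/5
No assignment yields a value below 1/5, so this is the minimum.

1/5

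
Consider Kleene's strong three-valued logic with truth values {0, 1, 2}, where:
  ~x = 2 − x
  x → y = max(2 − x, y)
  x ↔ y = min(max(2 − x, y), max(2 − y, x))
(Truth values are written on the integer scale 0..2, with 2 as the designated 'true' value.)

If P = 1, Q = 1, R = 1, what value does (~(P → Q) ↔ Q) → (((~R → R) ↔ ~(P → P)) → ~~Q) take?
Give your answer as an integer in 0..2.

1

P → Q = 1 → 1 = 1
~(P → Q) = ~1 = 1
~(P → Q) ↔ Q = 1 ↔ 1 = 1
~R = ~1 = 1
~R → R = 1 → 1 = 1
P → P = 1 → 1 = 1
~(P → P) = ~1 = 1
(~R → R) ↔ ~(P → P) = 1 ↔ 1 = 1
~Q = ~1 = 1
~~Q = ~1 = 1
((~R → R) ↔ ~(P → P)) → ~~Q = 1 → 1 = 1
(~(P → Q) ↔ Q) → (((~R → R) ↔ ~(P → P)) → ~~Q) = 1 → 1 = 1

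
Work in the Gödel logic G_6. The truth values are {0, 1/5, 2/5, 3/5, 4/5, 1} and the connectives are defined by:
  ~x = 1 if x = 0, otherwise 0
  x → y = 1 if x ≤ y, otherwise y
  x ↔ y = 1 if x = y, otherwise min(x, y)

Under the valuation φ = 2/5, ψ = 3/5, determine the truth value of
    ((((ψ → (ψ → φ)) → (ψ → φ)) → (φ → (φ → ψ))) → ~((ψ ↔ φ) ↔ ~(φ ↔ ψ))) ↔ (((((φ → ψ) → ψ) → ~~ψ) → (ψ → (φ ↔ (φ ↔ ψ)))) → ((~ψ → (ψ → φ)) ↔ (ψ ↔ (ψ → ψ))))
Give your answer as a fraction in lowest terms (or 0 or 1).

3/5

ψ → φ = 3/5 → 2/5 = 2/5
ψ → (ψ → φ) = 3/5 → 2/5 = 2/5
ψ → φ = 3/5 → 2/5 = 2/5
(ψ → (ψ → φ)) → (ψ → φ) = 2/5 → 2/5 = 1
φ → ψ = 2/5 → 3/5 = 1
φ → (φ → ψ) = 2/5 → 1 = 1
((ψ → (ψ → φ)) → (ψ → φ)) → (φ → (φ → ψ)) = 1 → 1 = 1
ψ ↔ φ = 3/5 ↔ 2/5 = 2/5
φ ↔ ψ = 2/5 ↔ 3/5 = 2/5
~(φ ↔ ψ) = ~2/5 = 0
(ψ ↔ φ) ↔ ~(φ ↔ ψ) = 2/5 ↔ 0 = 0
~((ψ ↔ φ) ↔ ~(φ ↔ ψ)) = ~0 = 1
(((ψ → (ψ → φ)) → (ψ → φ)) → (φ → (φ → ψ))) → ~((ψ ↔ φ) ↔ ~(φ ↔ ψ)) = 1 → 1 = 1
φ → ψ = 2/5 → 3/5 = 1
(φ → ψ) → ψ = 1 → 3/5 = 3/5
~ψ = ~3/5 = 0
~~ψ = ~0 = 1
((φ → ψ) → ψ) → ~~ψ = 3/5 → 1 = 1
φ ↔ ψ = 2/5 ↔ 3/5 = 2/5
φ ↔ (φ ↔ ψ) = 2/5 ↔ 2/5 = 1
ψ → (φ ↔ (φ ↔ ψ)) = 3/5 → 1 = 1
(((φ → ψ) → ψ) → ~~ψ) → (ψ → (φ ↔ (φ ↔ ψ))) = 1 → 1 = 1
~ψ = ~3/5 = 0
ψ → φ = 3/5 → 2/5 = 2/5
~ψ → (ψ → φ) = 0 → 2/5 = 1
ψ → ψ = 3/5 → 3/5 = 1
ψ ↔ (ψ → ψ) = 3/5 ↔ 1 = 3/5
(~ψ → (ψ → φ)) ↔ (ψ ↔ (ψ → ψ)) = 1 ↔ 3/5 = 3/5
((((φ → ψ) → ψ) → ~~ψ) → (ψ → (φ ↔ (φ ↔ ψ)))) → ((~ψ → (ψ → φ)) ↔ (ψ ↔ (ψ → ψ))) = 1 → 3/5 = 3/5
((((ψ → (ψ → φ)) → (ψ → φ)) → (φ → (φ → ψ))) → ~((ψ ↔ φ) ↔ ~(φ ↔ ψ))) ↔ (((((φ → ψ) → ψ) → ~~ψ) → (ψ → (φ ↔ (φ ↔ ψ)))) → ((~ψ → (ψ → φ)) ↔ (ψ ↔ (ψ → ψ)))) = 1 ↔ 3/5 = 3/5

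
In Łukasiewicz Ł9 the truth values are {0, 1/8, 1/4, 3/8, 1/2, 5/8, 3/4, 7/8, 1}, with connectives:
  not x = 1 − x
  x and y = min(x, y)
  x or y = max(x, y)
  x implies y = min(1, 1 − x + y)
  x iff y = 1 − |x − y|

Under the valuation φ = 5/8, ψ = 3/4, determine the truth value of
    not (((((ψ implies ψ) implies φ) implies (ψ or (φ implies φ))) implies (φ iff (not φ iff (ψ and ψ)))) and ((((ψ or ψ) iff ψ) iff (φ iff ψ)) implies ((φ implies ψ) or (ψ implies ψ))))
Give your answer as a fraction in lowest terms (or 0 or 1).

0

ψ implies ψ = 3/4 implies 3/4 = 1
(ψ implies ψ) implies φ = 1 implies 5/8 = 5/8
φ implies φ = 5/8 implies 5/8 = 1
ψ or (φ implies φ) = 3/4 or 1 = 1
((ψ implies ψ) implies φ) implies (ψ or (φ implies φ)) = 5/8 implies 1 = 1
not φ = not 5/8 = 3/8
ψ and ψ = 3/4 and 3/4 = 3/4
not φ iff (ψ and ψ) = 3/8 iff 3/4 = 5/8
φ iff (not φ iff (ψ and ψ)) = 5/8 iff 5/8 = 1
(((ψ implies ψ) implies φ) implies (ψ or (φ implies φ))) implies (φ iff (not φ iff (ψ and ψ))) = 1 implies 1 = 1
ψ or ψ = 3/4 or 3/4 = 3/4
(ψ or ψ) iff ψ = 3/4 iff 3/4 = 1
φ iff ψ = 5/8 iff 3/4 = 7/8
((ψ or ψ) iff ψ) iff (φ iff ψ) = 1 iff 7/8 = 7/8
φ implies ψ = 5/8 implies 3/4 = 1
ψ implies ψ = 3/4 implies 3/4 = 1
(φ implies ψ) or (ψ implies ψ) = 1 or 1 = 1
(((ψ or ψ) iff ψ) iff (φ iff ψ)) implies ((φ implies ψ) or (ψ implies ψ)) = 7/8 implies 1 = 1
((((ψ implies ψ) implies φ) implies (ψ or (φ implies φ))) implies (φ iff (not φ iff (ψ and ψ)))) and ((((ψ or ψ) iff ψ) iff (φ iff ψ)) implies ((φ implies ψ) or (ψ implies ψ))) = 1 and 1 = 1
not (((((ψ implies ψ) implies φ) implies (ψ or (φ implies φ))) implies (φ iff (not φ iff (ψ and ψ)))) and ((((ψ or ψ) iff ψ) iff (φ iff ψ)) implies ((φ implies ψ) or (ψ implies ψ)))) = not 1 = 0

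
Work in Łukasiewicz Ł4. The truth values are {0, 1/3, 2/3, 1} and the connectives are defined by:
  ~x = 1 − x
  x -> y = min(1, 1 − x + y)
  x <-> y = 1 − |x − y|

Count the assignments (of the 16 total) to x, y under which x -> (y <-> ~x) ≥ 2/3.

14

x = 0, y = 0 ↦ 1  ≥
x = 0, y = 1/3 ↦ 1  ≥
x = 0, y = 2/3 ↦ 1  ≥
x = 0, y = 1 ↦ 1  ≥
x = 1/3, y = 0 ↦ 1  ≥
x = 1/3, y = 1/3 ↦ 1  ≥
x = 1/3, y = 2/3 ↦ 1  ≥
x = 1/3, y = 1 ↦ 1  ≥
x = 2/3, y = 0 ↦ 1  ≥
x = 2/3, y = 1/3 ↦ 1  ≥
x = 2/3, y = 2/3 ↦ 1  ≥
x = 2/3, y = 1 ↦ 2/3  ≥
x = 1, y = 0 ↦ 1  ≥
x = 1, y = 1/3 ↦ 2/3  ≥
x = 1, y = 2/3 ↦ 1/3  <
x = 1, y = 1 ↦ 0  <
So 14 of the 16 assignments meet the threshold.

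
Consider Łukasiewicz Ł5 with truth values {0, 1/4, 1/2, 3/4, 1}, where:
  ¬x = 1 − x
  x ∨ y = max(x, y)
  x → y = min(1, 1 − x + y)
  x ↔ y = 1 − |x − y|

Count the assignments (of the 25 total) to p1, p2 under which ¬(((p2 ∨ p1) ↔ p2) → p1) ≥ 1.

value 1: 5 assignments (counts)
value 3/4: 4 assignments
value 1/2: 4 assignments
value 1/4: 3 assignments
value 0: 9 assignments
So 5 of the 25 assignments meet the threshold.

5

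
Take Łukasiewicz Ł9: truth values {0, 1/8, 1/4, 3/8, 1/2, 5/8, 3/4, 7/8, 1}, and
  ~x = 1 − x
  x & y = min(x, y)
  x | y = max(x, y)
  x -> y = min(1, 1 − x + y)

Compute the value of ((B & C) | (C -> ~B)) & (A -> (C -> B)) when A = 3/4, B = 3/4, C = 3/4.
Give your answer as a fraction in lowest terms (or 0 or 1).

B & C = 3/4 & 3/4 = 3/4
~B = ~3/4 = 1/4
C -> ~B = 3/4 -> 1/4 = 1/2
(B & C) | (C -> ~B) = 3/4 | 1/2 = 3/4
C -> B = 3/4 -> 3/4 = 1
A -> (C -> B) = 3/4 -> 1 = 1
((B & C) | (C -> ~B)) & (A -> (C -> B)) = 3/4 & 1 = 3/4

3/4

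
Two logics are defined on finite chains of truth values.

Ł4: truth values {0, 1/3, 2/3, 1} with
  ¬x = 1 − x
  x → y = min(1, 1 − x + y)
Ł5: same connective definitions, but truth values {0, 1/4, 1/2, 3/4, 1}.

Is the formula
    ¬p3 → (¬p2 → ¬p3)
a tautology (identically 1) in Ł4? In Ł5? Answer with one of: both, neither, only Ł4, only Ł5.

both

In Ł4: every assignment gives 1 — tautology.
In Ł5: every assignment gives 1 — tautology.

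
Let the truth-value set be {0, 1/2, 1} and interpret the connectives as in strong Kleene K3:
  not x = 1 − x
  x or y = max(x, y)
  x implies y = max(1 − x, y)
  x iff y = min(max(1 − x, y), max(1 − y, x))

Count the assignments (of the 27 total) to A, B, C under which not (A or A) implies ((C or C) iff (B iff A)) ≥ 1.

value 1: 11 assignments (counts)
value 1/2: 14 assignments
value 0: 2 assignments
So 11 of the 27 assignments meet the threshold.

11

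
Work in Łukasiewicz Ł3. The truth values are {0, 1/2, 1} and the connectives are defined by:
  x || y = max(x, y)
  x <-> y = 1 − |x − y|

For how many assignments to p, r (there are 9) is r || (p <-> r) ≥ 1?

5

p = 0, r = 0 ↦ 1  ≥
p = 0, r = 1/2 ↦ 1/2  <
p = 0, r = 1 ↦ 1  ≥
p = 1/2, r = 0 ↦ 1/2  <
p = 1/2, r = 1/2 ↦ 1  ≥
p = 1/2, r = 1 ↦ 1  ≥
p = 1, r = 0 ↦ 0  <
p = 1, r = 1/2 ↦ 1/2  <
p = 1, r = 1 ↦ 1  ≥
So 5 of the 9 assignments meet the threshold.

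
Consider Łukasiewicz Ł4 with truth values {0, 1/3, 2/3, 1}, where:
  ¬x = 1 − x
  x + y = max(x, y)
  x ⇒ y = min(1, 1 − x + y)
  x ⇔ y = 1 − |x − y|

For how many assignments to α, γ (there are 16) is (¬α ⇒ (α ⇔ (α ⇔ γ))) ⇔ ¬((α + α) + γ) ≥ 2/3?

α = 0, γ = 0 ↦ 0  <
α = 0, γ = 1/3 ↦ 2/3  ≥
α = 0, γ = 2/3 ↦ 2/3  ≥
α = 0, γ = 1 ↦ 0  <
α = 1/3, γ = 0 ↦ 2/3  ≥
α = 1/3, γ = 1/3 ↦ 1  ≥
α = 1/3, γ = 2/3 ↦ 1/3  <
α = 1/3, γ = 1 ↦ 0  <
α = 2/3, γ = 0 ↦ 1/3  <
α = 2/3, γ = 1/3 ↦ 1/3  <
α = 2/3, γ = 2/3 ↦ 1/3  <
α = 2/3, γ = 1 ↦ 0  <
α = 1, γ = 0 ↦ 0  <
α = 1, γ = 1/3 ↦ 0  <
α = 1, γ = 2/3 ↦ 0  <
α = 1, γ = 1 ↦ 0  <
So 4 of the 16 assignments meet the threshold.

4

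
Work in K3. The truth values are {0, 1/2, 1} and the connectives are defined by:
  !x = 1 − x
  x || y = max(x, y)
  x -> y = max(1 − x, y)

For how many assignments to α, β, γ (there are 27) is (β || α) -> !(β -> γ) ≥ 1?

value 1: 6 assignments (counts)
value 1/2: 14 assignments
value 0: 7 assignments
So 6 of the 27 assignments meet the threshold.

6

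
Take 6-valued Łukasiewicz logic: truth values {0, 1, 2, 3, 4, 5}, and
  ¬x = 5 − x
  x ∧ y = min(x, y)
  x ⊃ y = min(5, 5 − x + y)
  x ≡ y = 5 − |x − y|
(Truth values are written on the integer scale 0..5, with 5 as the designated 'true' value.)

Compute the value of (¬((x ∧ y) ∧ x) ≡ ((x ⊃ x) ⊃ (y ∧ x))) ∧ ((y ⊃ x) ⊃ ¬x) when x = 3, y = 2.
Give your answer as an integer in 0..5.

x ∧ y = 3 ∧ 2 = 2
(x ∧ y) ∧ x = 2 ∧ 3 = 2
¬((x ∧ y) ∧ x) = ¬2 = 3
x ⊃ x = 3 ⊃ 3 = 5
y ∧ x = 2 ∧ 3 = 2
(x ⊃ x) ⊃ (y ∧ x) = 5 ⊃ 2 = 2
¬((x ∧ y) ∧ x) ≡ ((x ⊃ x) ⊃ (y ∧ x)) = 3 ≡ 2 = 4
y ⊃ x = 2 ⊃ 3 = 5
¬x = ¬3 = 2
(y ⊃ x) ⊃ ¬x = 5 ⊃ 2 = 2
(¬((x ∧ y) ∧ x) ≡ ((x ⊃ x) ⊃ (y ∧ x))) ∧ ((y ⊃ x) ⊃ ¬x) = 4 ∧ 2 = 2

2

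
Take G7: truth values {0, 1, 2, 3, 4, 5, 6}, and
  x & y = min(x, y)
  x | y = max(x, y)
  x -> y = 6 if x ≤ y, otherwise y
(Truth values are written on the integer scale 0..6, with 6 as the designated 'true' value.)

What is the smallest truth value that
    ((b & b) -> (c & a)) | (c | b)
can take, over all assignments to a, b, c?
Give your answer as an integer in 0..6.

Take a = 0, b = 1, c = 0:
b & b = 1 & 1 = 1
c & a = 0 & 0 = 0
(b & b) -> (c & a) = 1 -> 0 = 0
c | b = 0 | 1 = 1
((b & b) -> (c & a)) | (c | b) = 0 | 1 = 1
No assignment yields a value below 1, so this is the minimum.

1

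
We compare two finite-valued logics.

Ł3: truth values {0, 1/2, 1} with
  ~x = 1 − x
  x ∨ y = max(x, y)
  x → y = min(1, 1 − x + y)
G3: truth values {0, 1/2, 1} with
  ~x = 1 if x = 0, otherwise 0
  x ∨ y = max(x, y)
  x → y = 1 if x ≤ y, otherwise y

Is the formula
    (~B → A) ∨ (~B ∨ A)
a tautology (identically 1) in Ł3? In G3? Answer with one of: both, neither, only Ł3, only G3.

In Ł3: at A = 0, B = 1/2 the value is 1/2 — not a tautology.
In G3: every assignment gives 1 — tautology.

only G3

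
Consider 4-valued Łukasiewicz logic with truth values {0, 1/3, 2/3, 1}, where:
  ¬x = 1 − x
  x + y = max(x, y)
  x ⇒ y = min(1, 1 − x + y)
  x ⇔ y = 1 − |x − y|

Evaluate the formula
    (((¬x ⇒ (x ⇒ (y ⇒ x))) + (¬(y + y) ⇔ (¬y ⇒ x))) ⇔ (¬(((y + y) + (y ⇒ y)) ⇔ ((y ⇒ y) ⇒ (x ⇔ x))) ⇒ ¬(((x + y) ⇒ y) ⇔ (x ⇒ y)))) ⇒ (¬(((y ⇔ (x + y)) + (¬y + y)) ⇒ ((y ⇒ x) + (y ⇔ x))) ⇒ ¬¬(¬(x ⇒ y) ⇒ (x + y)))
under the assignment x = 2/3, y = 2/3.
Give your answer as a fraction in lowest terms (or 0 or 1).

1

¬x = ¬2/3 = 1/3
y ⇒ x = 2/3 ⇒ 2/3 = 1
x ⇒ (y ⇒ x) = 2/3 ⇒ 1 = 1
¬x ⇒ (x ⇒ (y ⇒ x)) = 1/3 ⇒ 1 = 1
y + y = 2/3 + 2/3 = 2/3
¬(y + y) = ¬2/3 = 1/3
¬y = ¬2/3 = 1/3
¬y ⇒ x = 1/3 ⇒ 2/3 = 1
¬(y + y) ⇔ (¬y ⇒ x) = 1/3 ⇔ 1 = 1/3
(¬x ⇒ (x ⇒ (y ⇒ x))) + (¬(y + y) ⇔ (¬y ⇒ x)) = 1 + 1/3 = 1
y + y = 2/3 + 2/3 = 2/3
y ⇒ y = 2/3 ⇒ 2/3 = 1
(y + y) + (y ⇒ y) = 2/3 + 1 = 1
y ⇒ y = 2/3 ⇒ 2/3 = 1
x ⇔ x = 2/3 ⇔ 2/3 = 1
(y ⇒ y) ⇒ (x ⇔ x) = 1 ⇒ 1 = 1
((y + y) + (y ⇒ y)) ⇔ ((y ⇒ y) ⇒ (x ⇔ x)) = 1 ⇔ 1 = 1
¬(((y + y) + (y ⇒ y)) ⇔ ((y ⇒ y) ⇒ (x ⇔ x))) = ¬1 = 0
x + y = 2/3 + 2/3 = 2/3
(x + y) ⇒ y = 2/3 ⇒ 2/3 = 1
x ⇒ y = 2/3 ⇒ 2/3 = 1
((x + y) ⇒ y) ⇔ (x ⇒ y) = 1 ⇔ 1 = 1
¬(((x + y) ⇒ y) ⇔ (x ⇒ y)) = ¬1 = 0
¬(((y + y) + (y ⇒ y)) ⇔ ((y ⇒ y) ⇒ (x ⇔ x))) ⇒ ¬(((x + y) ⇒ y) ⇔ (x ⇒ y)) = 0 ⇒ 0 = 1
((¬x ⇒ (x ⇒ (y ⇒ x))) + (¬(y + y) ⇔ (¬y ⇒ x))) ⇔ (¬(((y + y) + (y ⇒ y)) ⇔ ((y ⇒ y) ⇒ (x ⇔ x))) ⇒ ¬(((x + y) ⇒ y) ⇔ (x ⇒ y))) = 1 ⇔ 1 = 1
x + y = 2/3 + 2/3 = 2/3
y ⇔ (x + y) = 2/3 ⇔ 2/3 = 1
¬y = ¬2/3 = 1/3
¬y + y = 1/3 + 2/3 = 2/3
(y ⇔ (x + y)) + (¬y + y) = 1 + 2/3 = 1
y ⇒ x = 2/3 ⇒ 2/3 = 1
y ⇔ x = 2/3 ⇔ 2/3 = 1
(y ⇒ x) + (y ⇔ x) = 1 + 1 = 1
((y ⇔ (x + y)) + (¬y + y)) ⇒ ((y ⇒ x) + (y ⇔ x)) = 1 ⇒ 1 = 1
¬(((y ⇔ (x + y)) + (¬y + y)) ⇒ ((y ⇒ x) + (y ⇔ x))) = ¬1 = 0
x ⇒ y = 2/3 ⇒ 2/3 = 1
¬(x ⇒ y) = ¬1 = 0
x + y = 2/3 + 2/3 = 2/3
¬(x ⇒ y) ⇒ (x + y) = 0 ⇒ 2/3 = 1
¬(¬(x ⇒ y) ⇒ (x + y)) = ¬1 = 0
¬¬(¬(x ⇒ y) ⇒ (x + y)) = ¬0 = 1
¬(((y ⇔ (x + y)) + (¬y + y)) ⇒ ((y ⇒ x) + (y ⇔ x))) ⇒ ¬¬(¬(x ⇒ y) ⇒ (x + y)) = 0 ⇒ 1 = 1
(((¬x ⇒ (x ⇒ (y ⇒ x))) + (¬(y + y) ⇔ (¬y ⇒ x))) ⇔ (¬(((y + y) + (y ⇒ y)) ⇔ ((y ⇒ y) ⇒ (x ⇔ x))) ⇒ ¬(((x + y) ⇒ y) ⇔ (x ⇒ y)))) ⇒ (¬(((y ⇔ (x + y)) + (¬y + y)) ⇒ ((y ⇒ x) + (y ⇔ x))) ⇒ ¬¬(¬(x ⇒ y) ⇒ (x + y))) = 1 ⇒ 1 = 1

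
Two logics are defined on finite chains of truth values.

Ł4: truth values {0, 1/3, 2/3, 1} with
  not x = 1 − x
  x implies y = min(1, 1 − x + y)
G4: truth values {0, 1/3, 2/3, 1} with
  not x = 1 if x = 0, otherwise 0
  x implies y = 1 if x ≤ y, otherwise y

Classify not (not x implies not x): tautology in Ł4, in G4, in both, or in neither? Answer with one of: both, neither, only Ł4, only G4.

neither

In Ł4: at x = 0 the value is 0 — not a tautology.
In G4: at x = 0 the value is 0 — not a tautology.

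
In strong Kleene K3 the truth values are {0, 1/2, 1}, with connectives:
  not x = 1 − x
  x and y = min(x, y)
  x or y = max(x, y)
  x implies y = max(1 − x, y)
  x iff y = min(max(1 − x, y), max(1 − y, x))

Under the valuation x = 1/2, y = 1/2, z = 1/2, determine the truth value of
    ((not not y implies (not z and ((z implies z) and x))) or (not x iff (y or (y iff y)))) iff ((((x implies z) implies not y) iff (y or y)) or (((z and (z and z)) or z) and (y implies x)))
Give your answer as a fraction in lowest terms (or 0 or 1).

1/2

not y = not 1/2 = 1/2
not not y = not 1/2 = 1/2
not z = not 1/2 = 1/2
z implies z = 1/2 implies 1/2 = 1/2
(z implies z) and x = 1/2 and 1/2 = 1/2
not z and ((z implies z) and x) = 1/2 and 1/2 = 1/2
not not y implies (not z and ((z implies z) and x)) = 1/2 implies 1/2 = 1/2
not x = not 1/2 = 1/2
y iff y = 1/2 iff 1/2 = 1/2
y or (y iff y) = 1/2 or 1/2 = 1/2
not x iff (y or (y iff y)) = 1/2 iff 1/2 = 1/2
(not not y implies (not z and ((z implies z) and x))) or (not x iff (y or (y iff y))) = 1/2 or 1/2 = 1/2
x implies z = 1/2 implies 1/2 = 1/2
not y = not 1/2 = 1/2
(x implies z) implies not y = 1/2 implies 1/2 = 1/2
y or y = 1/2 or 1/2 = 1/2
((x implies z) implies not y) iff (y or y) = 1/2 iff 1/2 = 1/2
z and z = 1/2 and 1/2 = 1/2
z and (z and z) = 1/2 and 1/2 = 1/2
(z and (z and z)) or z = 1/2 or 1/2 = 1/2
y implies x = 1/2 implies 1/2 = 1/2
((z and (z and z)) or z) and (y implies x) = 1/2 and 1/2 = 1/2
(((x implies z) implies not y) iff (y or y)) or (((z and (z and z)) or z) and (y implies x)) = 1/2 or 1/2 = 1/2
((not not y implies (not z and ((z implies z) and x))) or (not x iff (y or (y iff y)))) iff ((((x implies z) implies not y) iff (y or y)) or (((z and (z and z)) or z) and (y implies x))) = 1/2 iff 1/2 = 1/2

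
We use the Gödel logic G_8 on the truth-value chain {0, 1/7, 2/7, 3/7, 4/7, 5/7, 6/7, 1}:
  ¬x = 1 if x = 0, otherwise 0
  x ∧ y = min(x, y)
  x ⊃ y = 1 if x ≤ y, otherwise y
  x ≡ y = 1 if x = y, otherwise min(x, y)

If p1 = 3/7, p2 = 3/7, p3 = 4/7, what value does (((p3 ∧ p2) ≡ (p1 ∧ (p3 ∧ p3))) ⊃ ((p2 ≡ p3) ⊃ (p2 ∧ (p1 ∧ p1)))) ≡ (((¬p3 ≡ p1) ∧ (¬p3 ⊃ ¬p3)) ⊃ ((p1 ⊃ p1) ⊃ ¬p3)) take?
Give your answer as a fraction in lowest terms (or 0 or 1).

1

p3 ∧ p2 = 4/7 ∧ 3/7 = 3/7
p3 ∧ p3 = 4/7 ∧ 4/7 = 4/7
p1 ∧ (p3 ∧ p3) = 3/7 ∧ 4/7 = 3/7
(p3 ∧ p2) ≡ (p1 ∧ (p3 ∧ p3)) = 3/7 ≡ 3/7 = 1
p2 ≡ p3 = 3/7 ≡ 4/7 = 3/7
p1 ∧ p1 = 3/7 ∧ 3/7 = 3/7
p2 ∧ (p1 ∧ p1) = 3/7 ∧ 3/7 = 3/7
(p2 ≡ p3) ⊃ (p2 ∧ (p1 ∧ p1)) = 3/7 ⊃ 3/7 = 1
((p3 ∧ p2) ≡ (p1 ∧ (p3 ∧ p3))) ⊃ ((p2 ≡ p3) ⊃ (p2 ∧ (p1 ∧ p1))) = 1 ⊃ 1 = 1
¬p3 = ¬4/7 = 0
¬p3 ≡ p1 = 0 ≡ 3/7 = 0
¬p3 = ¬4/7 = 0
¬p3 = ¬4/7 = 0
¬p3 ⊃ ¬p3 = 0 ⊃ 0 = 1
(¬p3 ≡ p1) ∧ (¬p3 ⊃ ¬p3) = 0 ∧ 1 = 0
p1 ⊃ p1 = 3/7 ⊃ 3/7 = 1
¬p3 = ¬4/7 = 0
(p1 ⊃ p1) ⊃ ¬p3 = 1 ⊃ 0 = 0
((¬p3 ≡ p1) ∧ (¬p3 ⊃ ¬p3)) ⊃ ((p1 ⊃ p1) ⊃ ¬p3) = 0 ⊃ 0 = 1
(((p3 ∧ p2) ≡ (p1 ∧ (p3 ∧ p3))) ⊃ ((p2 ≡ p3) ⊃ (p2 ∧ (p1 ∧ p1)))) ≡ (((¬p3 ≡ p1) ∧ (¬p3 ⊃ ¬p3)) ⊃ ((p1 ⊃ p1) ⊃ ¬p3)) = 1 ≡ 1 = 1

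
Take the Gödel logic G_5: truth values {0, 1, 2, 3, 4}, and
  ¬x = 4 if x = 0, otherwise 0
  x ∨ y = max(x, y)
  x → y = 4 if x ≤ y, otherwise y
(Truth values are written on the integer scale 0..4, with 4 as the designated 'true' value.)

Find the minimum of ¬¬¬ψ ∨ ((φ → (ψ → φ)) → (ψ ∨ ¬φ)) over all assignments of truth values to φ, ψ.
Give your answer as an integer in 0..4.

Take φ = 1, ψ = 1:
¬ψ = ¬1 = 0
¬¬ψ = ¬0 = 4
¬¬¬ψ = ¬4 = 0
ψ → φ = 1 → 1 = 4
φ → (ψ → φ) = 1 → 4 = 4
¬φ = ¬1 = 0
ψ ∨ ¬φ = 1 ∨ 0 = 1
(φ → (ψ → φ)) → (ψ ∨ ¬φ) = 4 → 1 = 1
¬¬¬ψ ∨ ((φ → (ψ → φ)) → (ψ ∨ ¬φ)) = 0 ∨ 1 = 1
No assignment yields a value below 1, so this is the minimum.

1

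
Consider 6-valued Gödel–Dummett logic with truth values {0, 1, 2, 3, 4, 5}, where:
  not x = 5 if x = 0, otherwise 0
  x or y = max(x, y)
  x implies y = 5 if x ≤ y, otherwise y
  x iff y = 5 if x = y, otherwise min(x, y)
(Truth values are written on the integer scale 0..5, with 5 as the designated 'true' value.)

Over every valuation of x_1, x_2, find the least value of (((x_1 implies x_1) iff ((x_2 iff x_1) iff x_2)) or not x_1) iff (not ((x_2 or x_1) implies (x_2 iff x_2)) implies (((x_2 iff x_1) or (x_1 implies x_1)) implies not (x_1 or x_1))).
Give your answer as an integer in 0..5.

Take x_1 = 1, x_2 = 1:
x_1 implies x_1 = 1 implies 1 = 5
x_2 iff x_1 = 1 iff 1 = 5
(x_2 iff x_1) iff x_2 = 5 iff 1 = 1
(x_1 implies x_1) iff ((x_2 iff x_1) iff x_2) = 5 iff 1 = 1
not x_1 = not 1 = 0
((x_1 implies x_1) iff ((x_2 iff x_1) iff x_2)) or not x_1 = 1 or 0 = 1
x_2 or x_1 = 1 or 1 = 1
x_2 iff x_2 = 1 iff 1 = 5
(x_2 or x_1) implies (x_2 iff x_2) = 1 implies 5 = 5
not ((x_2 or x_1) implies (x_2 iff x_2)) = not 5 = 0
x_2 iff x_1 = 1 iff 1 = 5
x_1 implies x_1 = 1 implies 1 = 5
(x_2 iff x_1) or (x_1 implies x_1) = 5 or 5 = 5
x_1 or x_1 = 1 or 1 = 1
not (x_1 or x_1) = not 1 = 0
((x_2 iff x_1) or (x_1 implies x_1)) implies not (x_1 or x_1) = 5 implies 0 = 0
not ((x_2 or x_1) implies (x_2 iff x_2)) implies (((x_2 iff x_1) or (x_1 implies x_1)) implies not (x_1 or x_1)) = 0 implies 0 = 5
(((x_1 implies x_1) iff ((x_2 iff x_1) iff x_2)) or not x_1) iff (not ((x_2 or x_1) implies (x_2 iff x_2)) implies (((x_2 iff x_1) or (x_1 implies x_1)) implies not (x_1 or x_1))) = 1 iff 5 = 1
No assignment yields a value below 1, so this is the minimum.

1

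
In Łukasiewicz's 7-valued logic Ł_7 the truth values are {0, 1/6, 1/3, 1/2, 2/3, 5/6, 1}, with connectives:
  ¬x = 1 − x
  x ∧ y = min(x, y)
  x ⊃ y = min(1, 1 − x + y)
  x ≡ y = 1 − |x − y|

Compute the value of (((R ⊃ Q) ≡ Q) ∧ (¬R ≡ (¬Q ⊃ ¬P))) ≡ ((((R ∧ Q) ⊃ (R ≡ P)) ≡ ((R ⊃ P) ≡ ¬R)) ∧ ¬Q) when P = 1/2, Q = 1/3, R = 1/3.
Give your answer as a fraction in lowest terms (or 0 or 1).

2/3

R ⊃ Q = 1/3 ⊃ 1/3 = 1
(R ⊃ Q) ≡ Q = 1 ≡ 1/3 = 1/3
¬R = ¬1/3 = 2/3
¬Q = ¬1/3 = 2/3
¬P = ¬1/2 = 1/2
¬Q ⊃ ¬P = 2/3 ⊃ 1/2 = 5/6
¬R ≡ (¬Q ⊃ ¬P) = 2/3 ≡ 5/6 = 5/6
((R ⊃ Q) ≡ Q) ∧ (¬R ≡ (¬Q ⊃ ¬P)) = 1/3 ∧ 5/6 = 1/3
R ∧ Q = 1/3 ∧ 1/3 = 1/3
R ≡ P = 1/3 ≡ 1/2 = 5/6
(R ∧ Q) ⊃ (R ≡ P) = 1/3 ⊃ 5/6 = 1
R ⊃ P = 1/3 ⊃ 1/2 = 1
¬R = ¬1/3 = 2/3
(R ⊃ P) ≡ ¬R = 1 ≡ 2/3 = 2/3
((R ∧ Q) ⊃ (R ≡ P)) ≡ ((R ⊃ P) ≡ ¬R) = 1 ≡ 2/3 = 2/3
¬Q = ¬1/3 = 2/3
(((R ∧ Q) ⊃ (R ≡ P)) ≡ ((R ⊃ P) ≡ ¬R)) ∧ ¬Q = 2/3 ∧ 2/3 = 2/3
(((R ⊃ Q) ≡ Q) ∧ (¬R ≡ (¬Q ⊃ ¬P))) ≡ ((((R ∧ Q) ⊃ (R ≡ P)) ≡ ((R ⊃ P) ≡ ¬R)) ∧ ¬Q) = 1/3 ≡ 2/3 = 2/3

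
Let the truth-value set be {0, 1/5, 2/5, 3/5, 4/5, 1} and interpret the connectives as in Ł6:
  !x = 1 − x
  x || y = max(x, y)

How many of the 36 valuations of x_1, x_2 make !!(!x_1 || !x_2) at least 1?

11

value 1: 11 assignments (counts)
value 4/5: 9 assignments
value 3/5: 7 assignments
value 2/5: 5 assignments
value 1/5: 3 assignments
value 0: 1 assignment
So 11 of the 36 assignments meet the threshold.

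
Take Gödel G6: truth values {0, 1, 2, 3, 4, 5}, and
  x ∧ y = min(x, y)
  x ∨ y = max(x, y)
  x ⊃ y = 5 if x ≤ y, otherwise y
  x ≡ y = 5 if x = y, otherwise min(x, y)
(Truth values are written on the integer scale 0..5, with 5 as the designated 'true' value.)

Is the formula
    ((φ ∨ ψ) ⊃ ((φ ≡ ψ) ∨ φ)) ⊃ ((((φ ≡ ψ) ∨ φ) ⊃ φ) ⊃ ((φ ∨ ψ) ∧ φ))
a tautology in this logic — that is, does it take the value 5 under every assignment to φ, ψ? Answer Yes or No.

No

Counterexample: take φ = 1, ψ = 0.
φ ∨ ψ = 1 ∨ 0 = 1
φ ≡ ψ = 1 ≡ 0 = 0
(φ ≡ ψ) ∨ φ = 0 ∨ 1 = 1
(φ ∨ ψ) ⊃ ((φ ≡ ψ) ∨ φ) = 1 ⊃ 1 = 5
φ ≡ ψ = 1 ≡ 0 = 0
(φ ≡ ψ) ∨ φ = 0 ∨ 1 = 1
((φ ≡ ψ) ∨ φ) ⊃ φ = 1 ⊃ 1 = 5
φ ∨ ψ = 1 ∨ 0 = 1
(φ ∨ ψ) ∧ φ = 1 ∧ 1 = 1
(((φ ≡ ψ) ∨ φ) ⊃ φ) ⊃ ((φ ∨ ψ) ∧ φ) = 5 ⊃ 1 = 1
((φ ∨ ψ) ⊃ ((φ ≡ ψ) ∨ φ)) ⊃ ((((φ ≡ ψ) ∨ φ) ⊃ φ) ⊃ ((φ ∨ ψ) ∧ φ)) = 5 ⊃ 1 = 1
This gives 1 ≠ 5.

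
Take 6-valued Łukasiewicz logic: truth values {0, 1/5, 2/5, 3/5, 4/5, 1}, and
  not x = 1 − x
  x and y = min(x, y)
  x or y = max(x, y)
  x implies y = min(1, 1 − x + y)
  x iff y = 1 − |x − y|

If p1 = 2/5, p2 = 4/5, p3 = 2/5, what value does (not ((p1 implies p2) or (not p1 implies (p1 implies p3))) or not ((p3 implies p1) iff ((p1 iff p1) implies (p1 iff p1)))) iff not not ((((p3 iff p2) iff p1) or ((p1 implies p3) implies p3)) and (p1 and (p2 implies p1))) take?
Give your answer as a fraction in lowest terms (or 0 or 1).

p1 implies p2 = 2/5 implies 4/5 = 1
not p1 = not 2/5 = 3/5
p1 implies p3 = 2/5 implies 2/5 = 1
not p1 implies (p1 implies p3) = 3/5 implies 1 = 1
(p1 implies p2) or (not p1 implies (p1 implies p3)) = 1 or 1 = 1
not ((p1 implies p2) or (not p1 implies (p1 implies p3))) = not 1 = 0
p3 implies p1 = 2/5 implies 2/5 = 1
p1 iff p1 = 2/5 iff 2/5 = 1
p1 iff p1 = 2/5 iff 2/5 = 1
(p1 iff p1) implies (p1 iff p1) = 1 implies 1 = 1
(p3 implies p1) iff ((p1 iff p1) implies (p1 iff p1)) = 1 iff 1 = 1
not ((p3 implies p1) iff ((p1 iff p1) implies (p1 iff p1))) = not 1 = 0
not ((p1 implies p2) or (not p1 implies (p1 implies p3))) or not ((p3 implies p1) iff ((p1 iff p1) implies (p1 iff p1))) = 0 or 0 = 0
p3 iff p2 = 2/5 iff 4/5 = 3/5
(p3 iff p2) iff p1 = 3/5 iff 2/5 = 4/5
p1 implies p3 = 2/5 implies 2/5 = 1
(p1 implies p3) implies p3 = 1 implies 2/5 = 2/5
((p3 iff p2) iff p1) or ((p1 implies p3) implies p3) = 4/5 or 2/5 = 4/5
p2 implies p1 = 4/5 implies 2/5 = 3/5
p1 and (p2 implies p1) = 2/5 and 3/5 = 2/5
(((p3 iff p2) iff p1) or ((p1 implies p3) implies p3)) and (p1 and (p2 implies p1)) = 4/5 and 2/5 = 2/5
not ((((p3 iff p2) iff p1) or ((p1 implies p3) implies p3)) and (p1 and (p2 implies p1))) = not 2/5 = 3/5
not not ((((p3 iff p2) iff p1) or ((p1 implies p3) implies p3)) and (p1 and (p2 implies p1))) = not 3/5 = 2/5
(not ((p1 implies p2) or (not p1 implies (p1 implies p3))) or not ((p3 implies p1) iff ((p1 iff p1) implies (p1 iff p1)))) iff not not ((((p3 iff p2) iff p1) or ((p1 implies p3) implies p3)) and (p1 and (p2 implies p1))) = 0 iff 2/5 = 3/5

3/5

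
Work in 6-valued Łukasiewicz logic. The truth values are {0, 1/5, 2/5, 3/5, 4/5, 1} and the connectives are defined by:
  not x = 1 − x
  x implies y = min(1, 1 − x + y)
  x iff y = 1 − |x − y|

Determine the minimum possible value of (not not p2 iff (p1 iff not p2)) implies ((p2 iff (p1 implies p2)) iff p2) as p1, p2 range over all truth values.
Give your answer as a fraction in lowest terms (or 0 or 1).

Take p1 = 1, p2 = 2/5:
not p2 = not 2/5 = 3/5
not not p2 = not 3/5 = 2/5
not p2 = not 2/5 = 3/5
p1 iff not p2 = 1 iff 3/5 = 3/5
not not p2 iff (p1 iff not p2) = 2/5 iff 3/5 = 4/5
p1 implies p2 = 1 implies 2/5 = 2/5
p2 iff (p1 implies p2) = 2/5 iff 2/5 = 1
(p2 iff (p1 implies p2)) iff p2 = 1 iff 2/5 = 2/5
(not not p2 iff (p1 iff not p2)) implies ((p2 iff (p1 implies p2)) iff p2) = 4/5 implies 2/5 = 3/5
No assignment yields a value below 3/5, so this is the minimum.

3/5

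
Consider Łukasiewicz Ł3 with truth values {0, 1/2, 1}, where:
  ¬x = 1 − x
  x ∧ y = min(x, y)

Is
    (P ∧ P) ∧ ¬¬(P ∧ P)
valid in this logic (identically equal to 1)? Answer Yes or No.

Counterexample: take P = 0.
P ∧ P = 0 ∧ 0 = 0
¬(P ∧ P) = ¬0 = 1
¬¬(P ∧ P) = ¬1 = 0
(P ∧ P) ∧ ¬¬(P ∧ P) = 0 ∧ 0 = 0
This gives 0 ≠ 1.

No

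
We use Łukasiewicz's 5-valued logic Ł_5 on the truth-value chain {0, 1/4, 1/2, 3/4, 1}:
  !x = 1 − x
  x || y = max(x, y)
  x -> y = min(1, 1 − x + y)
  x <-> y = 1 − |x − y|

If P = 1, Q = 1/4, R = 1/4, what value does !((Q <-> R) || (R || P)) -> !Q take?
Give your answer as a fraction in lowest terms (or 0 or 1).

Q <-> R = 1/4 <-> 1/4 = 1
R || P = 1/4 || 1 = 1
(Q <-> R) || (R || P) = 1 || 1 = 1
!((Q <-> R) || (R || P)) = !1 = 0
!Q = !1/4 = 3/4
!((Q <-> R) || (R || P)) -> !Q = 0 -> 3/4 = 1

1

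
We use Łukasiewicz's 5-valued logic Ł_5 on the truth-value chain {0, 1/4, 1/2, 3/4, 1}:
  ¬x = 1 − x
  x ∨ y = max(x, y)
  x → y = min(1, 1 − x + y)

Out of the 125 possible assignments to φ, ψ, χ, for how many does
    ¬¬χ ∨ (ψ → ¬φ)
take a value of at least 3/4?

107

value 1: 85 assignments (counts)
value 3/4: 22 assignments (counts)
value 1/2: 12 assignments
value 1/4: 5 assignments
value 0: 1 assignment
So 107 of the 125 assignments meet the threshold.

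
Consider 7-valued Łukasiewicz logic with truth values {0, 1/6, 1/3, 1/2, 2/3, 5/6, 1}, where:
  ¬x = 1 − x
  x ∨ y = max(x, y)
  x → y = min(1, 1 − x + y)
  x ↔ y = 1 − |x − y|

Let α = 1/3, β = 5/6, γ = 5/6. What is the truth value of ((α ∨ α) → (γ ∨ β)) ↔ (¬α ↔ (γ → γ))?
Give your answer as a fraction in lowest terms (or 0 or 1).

α ∨ α = 1/3 ∨ 1/3 = 1/3
γ ∨ β = 5/6 ∨ 5/6 = 5/6
(α ∨ α) → (γ ∨ β) = 1/3 → 5/6 = 1
¬α = ¬1/3 = 2/3
γ → γ = 5/6 → 5/6 = 1
¬α ↔ (γ → γ) = 2/3 ↔ 1 = 2/3
((α ∨ α) → (γ ∨ β)) ↔ (¬α ↔ (γ → γ)) = 1 ↔ 2/3 = 2/3

2/3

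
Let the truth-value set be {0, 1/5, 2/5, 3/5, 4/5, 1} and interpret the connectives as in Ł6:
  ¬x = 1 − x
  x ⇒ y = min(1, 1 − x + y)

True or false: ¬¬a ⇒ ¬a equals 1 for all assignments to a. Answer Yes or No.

Counterexample: take a = 3/5.
¬a = ¬3/5 = 2/5
¬¬a = ¬2/5 = 3/5
¬a = ¬3/5 = 2/5
¬¬a ⇒ ¬a = 3/5 ⇒ 2/5 = 4/5
This gives 4/5 ≠ 1.

No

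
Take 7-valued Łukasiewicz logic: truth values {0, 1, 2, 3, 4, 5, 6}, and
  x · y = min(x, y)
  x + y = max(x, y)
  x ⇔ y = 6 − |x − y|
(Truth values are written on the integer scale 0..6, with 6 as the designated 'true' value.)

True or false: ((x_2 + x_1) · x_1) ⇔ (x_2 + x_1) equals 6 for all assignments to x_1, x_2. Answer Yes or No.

No

Counterexample: take x_1 = 0, x_2 = 1.
x_2 + x_1 = 1 + 0 = 1
(x_2 + x_1) · x_1 = 1 · 0 = 0
((x_2 + x_1) · x_1) ⇔ (x_2 + x_1) = 0 ⇔ 1 = 5
This gives 5 ≠ 6.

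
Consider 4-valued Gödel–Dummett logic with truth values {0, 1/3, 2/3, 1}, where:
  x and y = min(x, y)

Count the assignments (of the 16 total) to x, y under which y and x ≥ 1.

x = 0, y = 0 ↦ 0  <
x = 0, y = 1/3 ↦ 0  <
x = 0, y = 2/3 ↦ 0  <
x = 0, y = 1 ↦ 0  <
x = 1/3, y = 0 ↦ 0  <
x = 1/3, y = 1/3 ↦ 1/3  <
x = 1/3, y = 2/3 ↦ 1/3  <
x = 1/3, y = 1 ↦ 1/3  <
x = 2/3, y = 0 ↦ 0  <
x = 2/3, y = 1/3 ↦ 1/3  <
x = 2/3, y = 2/3 ↦ 2/3  <
x = 2/3, y = 1 ↦ 2/3  <
x = 1, y = 0 ↦ 0  <
x = 1, y = 1/3 ↦ 1/3  <
x = 1, y = 2/3 ↦ 2/3  <
x = 1, y = 1 ↦ 1  ≥
So 1 of the 16 assignments meets the threshold.

1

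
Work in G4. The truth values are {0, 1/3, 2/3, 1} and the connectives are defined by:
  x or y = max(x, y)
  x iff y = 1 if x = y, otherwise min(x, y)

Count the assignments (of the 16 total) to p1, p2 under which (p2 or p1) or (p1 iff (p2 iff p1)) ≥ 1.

10

p1 = 0, p2 = 0 ↦ 0  <
p1 = 0, p2 = 1/3 ↦ 1  ≥
p1 = 0, p2 = 2/3 ↦ 1  ≥
p1 = 0, p2 = 1 ↦ 1  ≥
p1 = 1/3, p2 = 0 ↦ 1/3  <
p1 = 1/3, p2 = 1/3 ↦ 1/3  <
p1 = 1/3, p2 = 2/3 ↦ 1  ≥
p1 = 1/3, p2 = 1 ↦ 1  ≥
p1 = 2/3, p2 = 0 ↦ 2/3  <
p1 = 2/3, p2 = 1/3 ↦ 2/3  <
p1 = 2/3, p2 = 2/3 ↦ 2/3  <
p1 = 2/3, p2 = 1 ↦ 1  ≥
p1 = 1, p2 = 0 ↦ 1  ≥
p1 = 1, p2 = 1/3 ↦ 1  ≥
p1 = 1, p2 = 2/3 ↦ 1  ≥
p1 = 1, p2 = 1 ↦ 1  ≥
So 10 of the 16 assignments meet the threshold.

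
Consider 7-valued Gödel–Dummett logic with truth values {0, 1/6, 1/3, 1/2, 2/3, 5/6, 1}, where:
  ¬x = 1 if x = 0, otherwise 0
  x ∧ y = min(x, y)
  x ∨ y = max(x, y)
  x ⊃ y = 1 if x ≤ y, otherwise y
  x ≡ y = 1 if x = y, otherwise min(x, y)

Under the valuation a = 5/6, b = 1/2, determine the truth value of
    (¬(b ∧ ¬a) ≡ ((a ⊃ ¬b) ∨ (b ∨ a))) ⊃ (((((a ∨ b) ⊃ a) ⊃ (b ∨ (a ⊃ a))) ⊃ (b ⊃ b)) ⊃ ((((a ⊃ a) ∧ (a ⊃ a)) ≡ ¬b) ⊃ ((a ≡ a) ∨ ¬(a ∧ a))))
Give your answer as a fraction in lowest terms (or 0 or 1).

¬a = ¬5/6 = 0
b ∧ ¬a = 1/2 ∧ 0 = 0
¬(b ∧ ¬a) = ¬0 = 1
¬b = ¬1/2 = 0
a ⊃ ¬b = 5/6 ⊃ 0 = 0
b ∨ a = 1/2 ∨ 5/6 = 5/6
(a ⊃ ¬b) ∨ (b ∨ a) = 0 ∨ 5/6 = 5/6
¬(b ∧ ¬a) ≡ ((a ⊃ ¬b) ∨ (b ∨ a)) = 1 ≡ 5/6 = 5/6
a ∨ b = 5/6 ∨ 1/2 = 5/6
(a ∨ b) ⊃ a = 5/6 ⊃ 5/6 = 1
a ⊃ a = 5/6 ⊃ 5/6 = 1
b ∨ (a ⊃ a) = 1/2 ∨ 1 = 1
((a ∨ b) ⊃ a) ⊃ (b ∨ (a ⊃ a)) = 1 ⊃ 1 = 1
b ⊃ b = 1/2 ⊃ 1/2 = 1
(((a ∨ b) ⊃ a) ⊃ (b ∨ (a ⊃ a))) ⊃ (b ⊃ b) = 1 ⊃ 1 = 1
a ⊃ a = 5/6 ⊃ 5/6 = 1
a ⊃ a = 5/6 ⊃ 5/6 = 1
(a ⊃ a) ∧ (a ⊃ a) = 1 ∧ 1 = 1
¬b = ¬1/2 = 0
((a ⊃ a) ∧ (a ⊃ a)) ≡ ¬b = 1 ≡ 0 = 0
a ≡ a = 5/6 ≡ 5/6 = 1
a ∧ a = 5/6 ∧ 5/6 = 5/6
¬(a ∧ a) = ¬5/6 = 0
(a ≡ a) ∨ ¬(a ∧ a) = 1 ∨ 0 = 1
(((a ⊃ a) ∧ (a ⊃ a)) ≡ ¬b) ⊃ ((a ≡ a) ∨ ¬(a ∧ a)) = 0 ⊃ 1 = 1
((((a ∨ b) ⊃ a) ⊃ (b ∨ (a ⊃ a))) ⊃ (b ⊃ b)) ⊃ ((((a ⊃ a) ∧ (a ⊃ a)) ≡ ¬b) ⊃ ((a ≡ a) ∨ ¬(a ∧ a))) = 1 ⊃ 1 = 1
(¬(b ∧ ¬a) ≡ ((a ⊃ ¬b) ∨ (b ∨ a))) ⊃ (((((a ∨ b) ⊃ a) ⊃ (b ∨ (a ⊃ a))) ⊃ (b ⊃ b)) ⊃ ((((a ⊃ a) ∧ (a ⊃ a)) ≡ ¬b) ⊃ ((a ≡ a) ∨ ¬(a ∧ a)))) = 5/6 ⊃ 1 = 1

1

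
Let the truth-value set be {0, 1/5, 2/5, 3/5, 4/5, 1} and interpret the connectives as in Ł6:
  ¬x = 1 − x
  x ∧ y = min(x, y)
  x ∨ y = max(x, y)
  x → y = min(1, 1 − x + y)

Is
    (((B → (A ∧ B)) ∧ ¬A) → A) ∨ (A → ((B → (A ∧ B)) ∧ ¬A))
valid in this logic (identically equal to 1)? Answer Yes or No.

At A = 3/5, B = 2/5, for instance:
A ∧ B = 3/5 ∧ 2/5 = 2/5
B → (A ∧ B) = 2/5 → 2/5 = 1
¬A = ¬3/5 = 2/5
(B → (A ∧ B)) ∧ ¬A = 1 ∧ 2/5 = 2/5
((B → (A ∧ B)) ∧ ¬A) → A = 2/5 → 3/5 = 1
A → ((B → (A ∧ B)) ∧ ¬A) = 3/5 → 2/5 = 4/5
(((B → (A ∧ B)) ∧ ¬A) → A) ∨ (A → ((B → (A ∧ B)) ∧ ¬A)) = 1 ∨ 4/5 = 1
and checking the remaining 35 assignments likewise gives ≥ 1 in every case.

Yes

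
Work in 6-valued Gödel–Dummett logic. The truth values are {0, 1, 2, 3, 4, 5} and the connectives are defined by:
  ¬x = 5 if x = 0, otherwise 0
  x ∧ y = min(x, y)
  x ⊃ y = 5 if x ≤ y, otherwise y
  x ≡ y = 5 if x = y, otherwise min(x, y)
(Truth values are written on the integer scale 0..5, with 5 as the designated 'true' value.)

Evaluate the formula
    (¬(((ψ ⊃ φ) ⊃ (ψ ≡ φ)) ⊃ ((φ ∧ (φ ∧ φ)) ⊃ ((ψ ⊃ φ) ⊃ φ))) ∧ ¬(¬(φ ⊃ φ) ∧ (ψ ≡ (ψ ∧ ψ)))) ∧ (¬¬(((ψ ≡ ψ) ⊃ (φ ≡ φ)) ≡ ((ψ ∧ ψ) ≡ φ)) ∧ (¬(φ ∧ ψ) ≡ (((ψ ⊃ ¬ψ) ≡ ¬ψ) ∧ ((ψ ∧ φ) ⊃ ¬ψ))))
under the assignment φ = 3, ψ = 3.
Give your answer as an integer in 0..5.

0

ψ ⊃ φ = 3 ⊃ 3 = 5
ψ ≡ φ = 3 ≡ 3 = 5
(ψ ⊃ φ) ⊃ (ψ ≡ φ) = 5 ⊃ 5 = 5
φ ∧ φ = 3 ∧ 3 = 3
φ ∧ (φ ∧ φ) = 3 ∧ 3 = 3
ψ ⊃ φ = 3 ⊃ 3 = 5
(ψ ⊃ φ) ⊃ φ = 5 ⊃ 3 = 3
(φ ∧ (φ ∧ φ)) ⊃ ((ψ ⊃ φ) ⊃ φ) = 3 ⊃ 3 = 5
((ψ ⊃ φ) ⊃ (ψ ≡ φ)) ⊃ ((φ ∧ (φ ∧ φ)) ⊃ ((ψ ⊃ φ) ⊃ φ)) = 5 ⊃ 5 = 5
¬(((ψ ⊃ φ) ⊃ (ψ ≡ φ)) ⊃ ((φ ∧ (φ ∧ φ)) ⊃ ((ψ ⊃ φ) ⊃ φ))) = ¬5 = 0
φ ⊃ φ = 3 ⊃ 3 = 5
¬(φ ⊃ φ) = ¬5 = 0
ψ ∧ ψ = 3 ∧ 3 = 3
ψ ≡ (ψ ∧ ψ) = 3 ≡ 3 = 5
¬(φ ⊃ φ) ∧ (ψ ≡ (ψ ∧ ψ)) = 0 ∧ 5 = 0
¬(¬(φ ⊃ φ) ∧ (ψ ≡ (ψ ∧ ψ))) = ¬0 = 5
¬(((ψ ⊃ φ) ⊃ (ψ ≡ φ)) ⊃ ((φ ∧ (φ ∧ φ)) ⊃ ((ψ ⊃ φ) ⊃ φ))) ∧ ¬(¬(φ ⊃ φ) ∧ (ψ ≡ (ψ ∧ ψ))) = 0 ∧ 5 = 0
ψ ≡ ψ = 3 ≡ 3 = 5
φ ≡ φ = 3 ≡ 3 = 5
(ψ ≡ ψ) ⊃ (φ ≡ φ) = 5 ⊃ 5 = 5
ψ ∧ ψ = 3 ∧ 3 = 3
(ψ ∧ ψ) ≡ φ = 3 ≡ 3 = 5
((ψ ≡ ψ) ⊃ (φ ≡ φ)) ≡ ((ψ ∧ ψ) ≡ φ) = 5 ≡ 5 = 5
¬(((ψ ≡ ψ) ⊃ (φ ≡ φ)) ≡ ((ψ ∧ ψ) ≡ φ)) = ¬5 = 0
¬¬(((ψ ≡ ψ) ⊃ (φ ≡ φ)) ≡ ((ψ ∧ ψ) ≡ φ)) = ¬0 = 5
φ ∧ ψ = 3 ∧ 3 = 3
¬(φ ∧ ψ) = ¬3 = 0
¬ψ = ¬3 = 0
ψ ⊃ ¬ψ = 3 ⊃ 0 = 0
¬ψ = ¬3 = 0
(ψ ⊃ ¬ψ) ≡ ¬ψ = 0 ≡ 0 = 5
ψ ∧ φ = 3 ∧ 3 = 3
¬ψ = ¬3 = 0
(ψ ∧ φ) ⊃ ¬ψ = 3 ⊃ 0 = 0
((ψ ⊃ ¬ψ) ≡ ¬ψ) ∧ ((ψ ∧ φ) ⊃ ¬ψ) = 5 ∧ 0 = 0
¬(φ ∧ ψ) ≡ (((ψ ⊃ ¬ψ) ≡ ¬ψ) ∧ ((ψ ∧ φ) ⊃ ¬ψ)) = 0 ≡ 0 = 5
¬¬(((ψ ≡ ψ) ⊃ (φ ≡ φ)) ≡ ((ψ ∧ ψ) ≡ φ)) ∧ (¬(φ ∧ ψ) ≡ (((ψ ⊃ ¬ψ) ≡ ¬ψ) ∧ ((ψ ∧ φ) ⊃ ¬ψ))) = 5 ∧ 5 = 5
(¬(((ψ ⊃ φ) ⊃ (ψ ≡ φ)) ⊃ ((φ ∧ (φ ∧ φ)) ⊃ ((ψ ⊃ φ) ⊃ φ))) ∧ ¬(¬(φ ⊃ φ) ∧ (ψ ≡ (ψ ∧ ψ)))) ∧ (¬¬(((ψ ≡ ψ) ⊃ (φ ≡ φ)) ≡ ((ψ ∧ ψ) ≡ φ)) ∧ (¬(φ ∧ ψ) ≡ (((ψ ⊃ ¬ψ) ≡ ¬ψ) ∧ ((ψ ∧ φ) ⊃ ¬ψ)))) = 0 ∧ 5 = 0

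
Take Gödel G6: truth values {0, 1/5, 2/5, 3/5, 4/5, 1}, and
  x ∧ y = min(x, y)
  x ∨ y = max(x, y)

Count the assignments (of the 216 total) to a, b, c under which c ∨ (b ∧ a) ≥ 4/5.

88

value 1: 41 assignments (counts)
value 4/5: 47 assignments (counts)
value 3/5: 47 assignments
value 2/5: 41 assignments
value 1/5: 29 assignments
value 0: 11 assignments
So 88 of the 216 assignments meet the threshold.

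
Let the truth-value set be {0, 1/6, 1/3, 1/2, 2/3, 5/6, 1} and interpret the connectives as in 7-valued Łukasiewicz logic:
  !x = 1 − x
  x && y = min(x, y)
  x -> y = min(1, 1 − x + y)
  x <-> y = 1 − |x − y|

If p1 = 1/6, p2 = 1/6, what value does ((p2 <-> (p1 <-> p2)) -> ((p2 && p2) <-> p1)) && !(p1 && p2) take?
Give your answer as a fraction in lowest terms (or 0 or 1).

5/6

p1 <-> p2 = 1/6 <-> 1/6 = 1
p2 <-> (p1 <-> p2) = 1/6 <-> 1 = 1/6
p2 && p2 = 1/6 && 1/6 = 1/6
(p2 && p2) <-> p1 = 1/6 <-> 1/6 = 1
(p2 <-> (p1 <-> p2)) -> ((p2 && p2) <-> p1) = 1/6 -> 1 = 1
p1 && p2 = 1/6 && 1/6 = 1/6
!(p1 && p2) = !1/6 = 5/6
((p2 <-> (p1 <-> p2)) -> ((p2 && p2) <-> p1)) && !(p1 && p2) = 1 && 5/6 = 5/6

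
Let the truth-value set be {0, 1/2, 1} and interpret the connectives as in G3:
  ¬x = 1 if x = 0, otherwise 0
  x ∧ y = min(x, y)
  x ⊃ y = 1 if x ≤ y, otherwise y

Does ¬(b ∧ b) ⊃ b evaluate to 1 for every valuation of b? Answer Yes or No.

Counterexample: take b = 0.
b ∧ b = 0 ∧ 0 = 0
¬(b ∧ b) = ¬0 = 1
¬(b ∧ b) ⊃ b = 1 ⊃ 0 = 0
This gives 0 ≠ 1.

No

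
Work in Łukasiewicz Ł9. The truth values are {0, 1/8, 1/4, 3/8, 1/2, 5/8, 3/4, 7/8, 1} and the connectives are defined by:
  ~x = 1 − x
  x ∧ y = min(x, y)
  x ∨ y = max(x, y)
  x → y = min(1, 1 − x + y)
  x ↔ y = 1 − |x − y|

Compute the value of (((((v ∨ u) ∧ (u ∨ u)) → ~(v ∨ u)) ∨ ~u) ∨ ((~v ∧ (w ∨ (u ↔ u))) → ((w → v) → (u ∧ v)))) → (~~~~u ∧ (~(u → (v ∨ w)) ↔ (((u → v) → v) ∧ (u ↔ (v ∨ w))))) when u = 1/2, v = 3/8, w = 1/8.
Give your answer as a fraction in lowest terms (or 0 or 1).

1/2

v ∨ u = 3/8 ∨ 1/2 = 1/2
u ∨ u = 1/2 ∨ 1/2 = 1/2
(v ∨ u) ∧ (u ∨ u) = 1/2 ∧ 1/2 = 1/2
v ∨ u = 3/8 ∨ 1/2 = 1/2
~(v ∨ u) = ~1/2 = 1/2
((v ∨ u) ∧ (u ∨ u)) → ~(v ∨ u) = 1/2 → 1/2 = 1
~u = ~1/2 = 1/2
(((v ∨ u) ∧ (u ∨ u)) → ~(v ∨ u)) ∨ ~u = 1 ∨ 1/2 = 1
~v = ~3/8 = 5/8
u ↔ u = 1/2 ↔ 1/2 = 1
w ∨ (u ↔ u) = 1/8 ∨ 1 = 1
~v ∧ (w ∨ (u ↔ u)) = 5/8 ∧ 1 = 5/8
w → v = 1/8 → 3/8 = 1
u ∧ v = 1/2 ∧ 3/8 = 3/8
(w → v) → (u ∧ v) = 1 → 3/8 = 3/8
(~v ∧ (w ∨ (u ↔ u))) → ((w → v) → (u ∧ v)) = 5/8 → 3/8 = 3/4
((((v ∨ u) ∧ (u ∨ u)) → ~(v ∨ u)) ∨ ~u) ∨ ((~v ∧ (w ∨ (u ↔ u))) → ((w → v) → (u ∧ v))) = 1 ∨ 3/4 = 1
~u = ~1/2 = 1/2
~~u = ~1/2 = 1/2
~~~u = ~1/2 = 1/2
~~~~u = ~1/2 = 1/2
v ∨ w = 3/8 ∨ 1/8 = 3/8
u → (v ∨ w) = 1/2 → 3/8 = 7/8
~(u → (v ∨ w)) = ~7/8 = 1/8
u → v = 1/2 → 3/8 = 7/8
(u → v) → v = 7/8 → 3/8 = 1/2
v ∨ w = 3/8 ∨ 1/8 = 3/8
u ↔ (v ∨ w) = 1/2 ↔ 3/8 = 7/8
((u → v) → v) ∧ (u ↔ (v ∨ w)) = 1/2 ∧ 7/8 = 1/2
~(u → (v ∨ w)) ↔ (((u → v) → v) ∧ (u ↔ (v ∨ w))) = 1/8 ↔ 1/2 = 5/8
~~~~u ∧ (~(u → (v ∨ w)) ↔ (((u → v) → v) ∧ (u ↔ (v ∨ w)))) = 1/2 ∧ 5/8 = 1/2
(((((v ∨ u) ∧ (u ∨ u)) → ~(v ∨ u)) ∨ ~u) ∨ ((~v ∧ (w ∨ (u ↔ u))) → ((w → v) → (u ∧ v)))) → (~~~~u ∧ (~(u → (v ∨ w)) ↔ (((u → v) → v) ∧ (u ↔ (v ∨ w))))) = 1 → 1/2 = 1/2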